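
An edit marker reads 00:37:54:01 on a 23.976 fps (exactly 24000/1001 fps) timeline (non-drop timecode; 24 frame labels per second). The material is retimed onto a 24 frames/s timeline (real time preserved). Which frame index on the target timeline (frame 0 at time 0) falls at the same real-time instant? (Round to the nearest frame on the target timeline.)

Source frame index: (0×3600 + 37×60 + 54) × 24 + 1 = 54577.
Real time: 54577 / (24000/1001) = 54631577/24000 s.
Target frame: (54631577/24000) × (24) = 54631577/1000 ≈ 54631.577 → 54632.

frame 54632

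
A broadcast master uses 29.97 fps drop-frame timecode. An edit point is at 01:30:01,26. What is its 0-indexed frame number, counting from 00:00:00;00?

161894

As if non-drop at 30 labels/s: (1 × 3600 + 30 × 60 + 1) × 30 + 26 = 162056.
Minute boundaries passed: 90; those not divisible by 10: 90 − 9 = 81; dropped labels = 2 × 81 = 162.
Actual frame index = 162056 − 162 = 161894.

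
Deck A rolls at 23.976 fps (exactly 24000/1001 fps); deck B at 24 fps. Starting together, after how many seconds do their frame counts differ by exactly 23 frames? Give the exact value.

23023/24 seconds

The gap grows by |24 − 24000/1001| = 24/1001 frames per second.
Time for a 23-frame gap: 23 ÷ (24/1001) = 23023/24 s.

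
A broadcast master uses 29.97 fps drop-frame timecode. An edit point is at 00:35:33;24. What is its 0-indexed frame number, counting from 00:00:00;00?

Complete 10-minute blocks: 3, each 17982 frames → 53946.
Remaining 5 whole minutes in the current block: 1800 + 4 × 1798 = 8992 frames.
Within the current minute: 33 × 30 + 24 − 2 = 1012 (labels ;00/;01 skipped at this minute). Total = 53946 + 8992 + 1012 = 63950.

63950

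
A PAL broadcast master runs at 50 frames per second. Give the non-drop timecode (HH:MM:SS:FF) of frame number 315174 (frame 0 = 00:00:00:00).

315174 ÷ 50 = 6303 full seconds, remainder 24 frames.
6303 s = 1 h 45 min 3 s.
Timecode: 01:45:03:24.

01:45:03:24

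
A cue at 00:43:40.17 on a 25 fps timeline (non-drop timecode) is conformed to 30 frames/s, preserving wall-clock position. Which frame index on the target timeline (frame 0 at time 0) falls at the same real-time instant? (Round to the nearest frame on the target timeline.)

Source frame index: (0×3600 + 43×60 + 40) × 25 + 17 = 65517.
Real time: 65517 / (25) = 65517/25 s.
Target frame: (65517/25) × (30) = 393102/5 ≈ 78620.400 → 78620.

frame 78620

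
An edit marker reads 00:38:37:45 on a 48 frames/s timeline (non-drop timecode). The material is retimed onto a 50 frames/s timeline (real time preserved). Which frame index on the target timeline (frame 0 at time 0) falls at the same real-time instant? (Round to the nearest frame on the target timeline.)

Source frame index: (0×3600 + 38×60 + 37) × 48 + 45 = 111261.
Real time: 111261 / (48) = 37087/16 s.
Target frame: (37087/16) × (50) = 927175/8 ≈ 115896.875 → 115897.

frame 115897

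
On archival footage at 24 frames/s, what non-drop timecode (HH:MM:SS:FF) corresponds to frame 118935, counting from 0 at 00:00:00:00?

01:22:35:15

118935 ÷ 24 = 4955 full seconds, remainder 15 frames.
4955 s = 1 h 22 min 35 s.
Timecode: 01:22:35:15.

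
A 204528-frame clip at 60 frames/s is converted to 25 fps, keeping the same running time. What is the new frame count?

85220 frames

Target frames = source frames × (target rate / source rate) = 204528 × (25)/(60) = 204528 × 5/12 = 85220.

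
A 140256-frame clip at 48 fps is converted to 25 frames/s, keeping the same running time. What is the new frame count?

73050 frames

Target frames = source frames × (target rate / source rate) = 140256 × (25)/(48) = 140256 × 25/48 = 73050.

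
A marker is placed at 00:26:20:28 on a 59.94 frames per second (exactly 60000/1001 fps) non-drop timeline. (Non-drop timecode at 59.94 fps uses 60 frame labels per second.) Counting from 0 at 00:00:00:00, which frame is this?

Total seconds to the label: (0 × 3600 + 26 × 60 + 20) = 1580.
Frame index = 1580 × 60 + 28 = 94828.

frame 94828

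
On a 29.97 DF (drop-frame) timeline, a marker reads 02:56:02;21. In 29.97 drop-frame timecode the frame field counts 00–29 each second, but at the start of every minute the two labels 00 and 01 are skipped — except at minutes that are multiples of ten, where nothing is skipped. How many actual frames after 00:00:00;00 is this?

As if non-drop at 30 labels/s: (2 × 3600 + 56 × 60 + 2) × 30 + 21 = 316881.
Minute boundaries passed: 176; those not divisible by 10: 176 − 17 = 159; dropped labels = 2 × 159 = 318.
Actual frame index = 316881 − 318 = 316563.

316563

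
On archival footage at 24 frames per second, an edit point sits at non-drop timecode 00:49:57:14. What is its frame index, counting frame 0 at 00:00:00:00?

frame 71942

Total seconds to the label: (0 × 3600 + 49 × 60 + 57) = 2997.
Frame index = 2997 × 24 + 14 = 71942.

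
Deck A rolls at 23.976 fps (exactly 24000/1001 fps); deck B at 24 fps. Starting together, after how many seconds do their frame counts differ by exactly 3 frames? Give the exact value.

125.125 seconds

The gap grows by |24 − 24000/1001| = 24/1001 frames per second.
Time for a 3-frame gap: 3 ÷ (24/1001) = 125.125 s.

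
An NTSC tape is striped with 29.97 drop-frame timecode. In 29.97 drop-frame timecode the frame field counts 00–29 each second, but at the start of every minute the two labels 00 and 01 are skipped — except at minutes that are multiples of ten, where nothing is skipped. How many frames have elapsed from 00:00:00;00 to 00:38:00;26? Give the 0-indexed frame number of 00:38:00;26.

68356

Complete 10-minute blocks: 3, each 17982 frames → 53946.
Remaining 8 whole minutes in the current block: 1800 + 7 × 1798 = 14386 frames.
Within the current minute: 0 × 30 + 26 − 2 = 24 (labels ;00/;01 skipped at this minute). Total = 53946 + 14386 + 24 = 68356.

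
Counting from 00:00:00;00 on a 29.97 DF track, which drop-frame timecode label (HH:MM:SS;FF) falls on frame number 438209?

Each 10-minute DF block holds 10 × 60 × 30 − 9 × 2 = 17982 frames. 438209 ÷ 17982 → 24 full blocks, remainder 6641.
Within the partial block the first minute is 1800 frames and each further minute 1798, so 3 further minute boundaries passed. Total skipped labels = 18 × 24 + 2 × 3 = 438.
Non-drop label index = 438209 + 438 = 438647; at 30 labels/s that is 04:03:41:17, i.e. DF 04:03:41;17.

04:03:41;17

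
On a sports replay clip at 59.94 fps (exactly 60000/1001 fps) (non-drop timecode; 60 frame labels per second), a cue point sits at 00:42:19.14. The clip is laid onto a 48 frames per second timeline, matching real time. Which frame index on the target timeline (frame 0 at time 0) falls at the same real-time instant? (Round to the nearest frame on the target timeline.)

Source frame index: (0×3600 + 42×60 + 19) × 60 + 14 = 152354.
Real time: 152354 / (60000/1001) = 76253177/30000 s.
Target frame: (76253177/30000) × (48) = 76253177/625 ≈ 122005.083 → 122005.

frame 122005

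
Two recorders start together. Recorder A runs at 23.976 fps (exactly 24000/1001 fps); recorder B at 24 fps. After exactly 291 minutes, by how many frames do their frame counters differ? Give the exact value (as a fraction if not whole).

291 min = 17460 s.
A emits 24000/1001 × 17460 = 419040000/1001 frames; B emits 24 × 17460 = 419040.
Difference = 419040/1001 frames (≈ 418.6214); B is ahead of A.

419040/1001 frames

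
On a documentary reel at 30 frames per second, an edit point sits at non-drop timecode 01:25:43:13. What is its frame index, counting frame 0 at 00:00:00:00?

154303

Total seconds to the label: (1 × 3600 + 25 × 60 + 43) = 5143.
Frame index = 5143 × 30 + 13 = 154303.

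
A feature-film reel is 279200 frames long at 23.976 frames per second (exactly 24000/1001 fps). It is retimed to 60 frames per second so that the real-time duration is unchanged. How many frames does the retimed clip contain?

698698 frames

Target frames = source frames × (target rate / source rate) = 279200 × (60)/(24000/1001) = 279200 × 1001/400 = 698698.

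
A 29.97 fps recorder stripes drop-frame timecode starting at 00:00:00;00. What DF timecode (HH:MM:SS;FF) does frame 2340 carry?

00:01:18;02

Each 10-minute DF block holds 10 × 60 × 30 − 9 × 2 = 17982 frames. 2340 ÷ 17982 → 0 full blocks, remainder 2340.
Within the partial block the first minute is 1800 frames and each further minute 1798, so 1 further minute boundary passed. Total skipped labels = 18 × 0 + 2 × 1 = 2.
Non-drop label index = 2340 + 2 = 2342; at 30 labels/s that is 00:01:18:02, i.e. DF 00:01:18;02.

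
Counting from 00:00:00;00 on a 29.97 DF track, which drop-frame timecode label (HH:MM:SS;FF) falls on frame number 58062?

00:32:17;10

Ten DF minutes hold 17982 frames, so frame 58062 lies in block 3 (frames 53946–71927) with 4116 frames into that block.
The block's first minute is 1800 frames and the rest 1798 each; 4116 frames reaches minute 2, so 3 × 18 + 2 × 2 = 58 labels have been skipped so far.
Adding those back, label number 58062 + 58 = 58120 at 30 labels/s is 1937 s + 10 f = 0 h 32 min 17 s frame 10, i.e. 00:32:17;10.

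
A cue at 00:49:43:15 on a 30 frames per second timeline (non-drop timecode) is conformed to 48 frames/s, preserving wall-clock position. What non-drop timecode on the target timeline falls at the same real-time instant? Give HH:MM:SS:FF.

Source frame index: (0×3600 + 49×60 + 43) × 30 + 15 = 89505.
Real time: 89505 / (30) = 5967/2 s.
Target frame: (5967/2) × (48) = 143208.
At 48 labels/s: frame 143208 → 00:49:43:24.

00:49:43:24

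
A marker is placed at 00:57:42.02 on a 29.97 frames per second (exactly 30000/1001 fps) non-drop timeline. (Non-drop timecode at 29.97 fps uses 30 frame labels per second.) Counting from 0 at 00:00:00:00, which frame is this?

103862

Total seconds to the label: (0 × 3600 + 57 × 60 + 42) = 3462.
Frame index = 3462 × 30 + 2 = 103862.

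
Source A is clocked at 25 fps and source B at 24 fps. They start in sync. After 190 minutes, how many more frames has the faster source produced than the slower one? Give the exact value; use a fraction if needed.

190 min = 11400 s.
A emits 25 × 11400 = 285000 frames; B emits 24 × 11400 = 273600.
Difference = 11400 frames; B is behind A.

11400 frames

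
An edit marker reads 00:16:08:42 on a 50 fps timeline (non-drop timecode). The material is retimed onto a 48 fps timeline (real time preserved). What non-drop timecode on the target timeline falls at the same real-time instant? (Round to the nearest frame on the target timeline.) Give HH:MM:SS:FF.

Source frame index: (0×3600 + 16×60 + 8) × 50 + 42 = 48442.
Real time: 48442 / (50) = 24221/25 s.
Target frame: (24221/25) × (48) = 1162608/25 ≈ 46504.320 → 46504.
At 48 labels/s: frame 46504 → 00:16:08:40.

00:16:08:40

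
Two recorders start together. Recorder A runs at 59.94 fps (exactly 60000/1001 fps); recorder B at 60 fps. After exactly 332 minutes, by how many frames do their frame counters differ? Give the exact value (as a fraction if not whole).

1195200/1001 frames

332 min = 19920 s.
A emits 60000/1001 × 19920 = 1195200000/1001 frames; B emits 60 × 19920 = 1195200.
Difference = 1195200/1001 frames (≈ 1194.0060); B is ahead of A.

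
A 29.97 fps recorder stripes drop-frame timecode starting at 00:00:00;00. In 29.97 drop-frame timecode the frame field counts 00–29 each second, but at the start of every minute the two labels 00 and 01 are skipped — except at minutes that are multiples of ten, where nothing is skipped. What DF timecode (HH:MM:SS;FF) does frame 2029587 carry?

Ten DF minutes hold 17982 frames, so frame 2029587 lies in block 112 (frames 2013984–2031965) with 15603 frames into that block.
The block's first minute is 1800 frames and the rest 1798 each; 15603 frames reaches minute 8, so 112 × 18 + 8 × 2 = 2032 labels have been skipped so far.
Adding those back, label number 2029587 + 2032 = 2031619 at 30 labels/s is 67720 s + 19 f = 18 h 48 min 40 s frame 19, i.e. 18:48:40;19.

18:48:40;19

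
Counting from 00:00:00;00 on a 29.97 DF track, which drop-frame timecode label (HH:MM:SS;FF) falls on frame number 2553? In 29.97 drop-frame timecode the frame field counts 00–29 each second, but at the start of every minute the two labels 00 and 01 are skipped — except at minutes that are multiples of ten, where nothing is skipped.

00:01:25;05

Each 10-minute DF block holds 10 × 60 × 30 − 9 × 2 = 17982 frames. 2553 ÷ 17982 → 0 full blocks, remainder 2553.
Within the partial block the first minute is 1800 frames and each further minute 1798, so 1 further minute boundary passed. Total skipped labels = 18 × 0 + 2 × 1 = 2.
Non-drop label index = 2553 + 2 = 2555; at 30 labels/s that is 00:01:25:05, i.e. DF 00:01:25;05.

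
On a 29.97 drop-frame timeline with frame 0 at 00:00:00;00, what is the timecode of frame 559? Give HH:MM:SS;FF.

Each 10-minute DF block holds 10 × 60 × 30 − 9 × 2 = 17982 frames. 559 ÷ 17982 → 0 full blocks, remainder 559.
Within the partial block the first minute is 1800 frames and each further minute 1798, so 0 further minute boundaries passed. Total skipped labels = 18 × 0 + 2 × 0 = 0.
Non-drop label index = 559 + 0 = 559; at 30 labels/s that is 00:00:18:19, i.e. DF 00:00:18;19.

00:00:18;19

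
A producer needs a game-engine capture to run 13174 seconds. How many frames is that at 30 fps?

Frames = 13174 × 30 = 395220.

395220 frames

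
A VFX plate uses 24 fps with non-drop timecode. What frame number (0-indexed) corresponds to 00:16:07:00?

Total seconds to the label: (0 × 3600 + 16 × 60 + 7) = 967.
Frame index = 967 × 24 + 0 = 23208.

23208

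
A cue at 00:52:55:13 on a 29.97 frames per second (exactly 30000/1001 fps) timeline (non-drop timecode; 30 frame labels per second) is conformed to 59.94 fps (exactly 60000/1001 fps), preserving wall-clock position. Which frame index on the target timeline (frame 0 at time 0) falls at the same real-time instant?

frame 190526

Source frame index: (0×3600 + 52×60 + 55) × 30 + 13 = 95263.
Real time: 95263 / (30000/1001) = 95358263/30000 s.
Target frame: (95358263/30000) × (60000/1001) = 190526.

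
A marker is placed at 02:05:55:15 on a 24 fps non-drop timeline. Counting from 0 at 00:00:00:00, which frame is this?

frame 181335

Total seconds to the label: (2 × 3600 + 5 × 60 + 55) = 7555.
Frame index = 7555 × 24 + 15 = 181335.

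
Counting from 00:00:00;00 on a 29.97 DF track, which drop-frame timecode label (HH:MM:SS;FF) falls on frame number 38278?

Ten DF minutes hold 17982 frames, so frame 38278 lies in block 2 (frames 35964–53945) with 2314 frames into that block.
The block's first minute is 1800 frames and the rest 1798 each; 2314 frames reaches minute 1, so 2 × 18 + 1 × 2 = 38 labels have been skipped so far.
Adding those back, label number 38278 + 38 = 38316 at 30 labels/s is 1277 s + 6 f = 0 h 21 min 17 s frame 6, i.e. 00:21:17;06.

00:21:17;06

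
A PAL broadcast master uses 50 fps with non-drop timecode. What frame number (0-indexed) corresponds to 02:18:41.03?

Total seconds to the label: (2 × 3600 + 18 × 60 + 41) = 8321.
Frame index = 8321 × 50 + 3 = 416053.

416053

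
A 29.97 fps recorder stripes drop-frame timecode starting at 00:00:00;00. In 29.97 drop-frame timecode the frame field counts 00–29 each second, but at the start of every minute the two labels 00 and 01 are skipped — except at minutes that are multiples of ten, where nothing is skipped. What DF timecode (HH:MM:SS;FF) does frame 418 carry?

00:00:13;28

Ten DF minutes hold 17982 frames, so frame 418 lies in block 0 (frames 0–17981) with 418 frames into that block.
The block's first minute is 1800 frames and the rest 1798 each; 418 frames reaches minute 0, so 0 × 18 + 0 × 2 = 0 labels have been skipped so far.
Adding those back, label number 418 + 0 = 418 at 30 labels/s is 13 s + 28 f = 0 h 0 min 13 s frame 28, i.e. 00:00:13;28.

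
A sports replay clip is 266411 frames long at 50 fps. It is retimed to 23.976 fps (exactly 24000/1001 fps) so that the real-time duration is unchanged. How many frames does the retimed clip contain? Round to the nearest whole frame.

127750 frames

Frames at target rate = 266411 × (24000/1001) / (50) = 127877280/1001 ≈ 127749.530.
Nearest whole frame: 127750.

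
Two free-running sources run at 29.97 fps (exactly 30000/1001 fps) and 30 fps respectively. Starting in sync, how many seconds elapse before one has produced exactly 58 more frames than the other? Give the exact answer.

The gap grows by |30 − 30000/1001| = 30/1001 frames per second.
Time for a 58-frame gap: 58 ÷ (30/1001) = 29029/15 s.

29029/15 seconds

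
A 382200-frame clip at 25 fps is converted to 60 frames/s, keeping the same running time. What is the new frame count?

Target frames = source frames × (target rate / source rate) = 382200 × (60)/(25) = 382200 × 12/5 = 917280.

917280 frames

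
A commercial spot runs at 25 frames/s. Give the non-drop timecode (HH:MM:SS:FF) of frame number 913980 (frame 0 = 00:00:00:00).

10:09:19:05

913980 ÷ 25 = 36559 full seconds, remainder 5 frames.
36559 s = 10 h 9 min 19 s.
Timecode: 10:09:19:05.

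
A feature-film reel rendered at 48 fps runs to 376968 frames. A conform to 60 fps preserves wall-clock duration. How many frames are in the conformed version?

471210 frames

Target frames = source frames × (target rate / source rate) = 376968 × (60)/(48) = 376968 × 5/4 = 471210.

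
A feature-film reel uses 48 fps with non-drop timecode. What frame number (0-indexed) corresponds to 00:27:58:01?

Total seconds to the label: (0 × 3600 + 27 × 60 + 58) = 1678.
Frame index = 1678 × 48 + 1 = 80545.

frame 80545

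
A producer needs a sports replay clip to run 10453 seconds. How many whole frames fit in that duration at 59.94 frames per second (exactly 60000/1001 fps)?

626553 frames

Frames = 10453 × 60000/1001 = 627180000/1001 ≈ 626553.4466.
Complete frames: 626553.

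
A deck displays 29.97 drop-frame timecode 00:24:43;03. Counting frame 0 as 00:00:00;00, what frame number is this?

44449

As if non-drop at 30 labels/s: (0 × 3600 + 24 × 60 + 43) × 30 + 3 = 44493.
Minute boundaries passed: 24; those not divisible by 10: 24 − 2 = 22; dropped labels = 2 × 22 = 44.
Actual frame index = 44493 − 44 = 44449.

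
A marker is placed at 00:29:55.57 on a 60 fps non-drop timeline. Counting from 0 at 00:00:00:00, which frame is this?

frame 107757

Total seconds to the label: (0 × 3600 + 29 × 60 + 55) = 1795.
Frame index = 1795 × 60 + 57 = 107757.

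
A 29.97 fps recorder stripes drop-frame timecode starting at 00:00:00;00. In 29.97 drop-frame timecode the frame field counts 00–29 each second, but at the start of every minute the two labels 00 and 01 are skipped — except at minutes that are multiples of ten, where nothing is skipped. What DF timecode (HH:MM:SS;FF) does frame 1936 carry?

Each 10-minute DF block holds 10 × 60 × 30 − 9 × 2 = 17982 frames. 1936 ÷ 17982 → 0 full blocks, remainder 1936.
Within the partial block the first minute is 1800 frames and each further minute 1798, so 1 further minute boundary passed. Total skipped labels = 18 × 0 + 2 × 1 = 2.
Non-drop label index = 1936 + 2 = 1938; at 30 labels/s that is 00:01:04:18, i.e. DF 00:01:04;18.

00:01:04;18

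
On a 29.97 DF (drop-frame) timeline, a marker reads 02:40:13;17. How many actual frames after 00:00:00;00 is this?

As if non-drop at 30 labels/s: (2 × 3600 + 40 × 60 + 13) × 30 + 17 = 288407.
Minute boundaries passed: 160; those not divisible by 10: 160 − 16 = 144; dropped labels = 2 × 144 = 288.
Actual frame index = 288407 − 288 = 288119.

288119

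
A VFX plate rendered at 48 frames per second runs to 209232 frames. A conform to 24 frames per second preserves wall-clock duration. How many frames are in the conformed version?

104616 frames

Target frames = source frames × (target rate / source rate) = 209232 × (24)/(48) = 209232 × 1/2 = 104616.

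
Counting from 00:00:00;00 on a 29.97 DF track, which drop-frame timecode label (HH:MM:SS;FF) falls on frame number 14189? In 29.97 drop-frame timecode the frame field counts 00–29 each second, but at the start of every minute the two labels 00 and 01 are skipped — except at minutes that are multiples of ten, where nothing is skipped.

Ten DF minutes hold 17982 frames, so frame 14189 lies in block 0 (frames 0–17981) with 14189 frames into that block.
The block's first minute is 1800 frames and the rest 1798 each; 14189 frames reaches minute 7, so 0 × 18 + 7 × 2 = 14 labels have been skipped so far.
Adding those back, label number 14189 + 14 = 14203 at 30 labels/s is 473 s + 13 f = 0 h 7 min 53 s frame 13, i.e. 00:07:53;13.

00:07:53;13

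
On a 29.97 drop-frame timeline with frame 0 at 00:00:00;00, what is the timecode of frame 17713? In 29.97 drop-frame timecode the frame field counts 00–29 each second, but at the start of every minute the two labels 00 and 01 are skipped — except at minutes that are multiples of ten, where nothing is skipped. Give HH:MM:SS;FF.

00:09:51;01

Ten DF minutes hold 17982 frames, so frame 17713 lies in block 0 (frames 0–17981) with 17713 frames into that block.
The block's first minute is 1800 frames and the rest 1798 each; 17713 frames reaches minute 9, so 0 × 18 + 9 × 2 = 18 labels have been skipped so far.
Adding those back, label number 17713 + 18 = 17731 at 30 labels/s is 591 s + 1 f = 0 h 9 min 51 s frame 1, i.e. 00:09:51;01.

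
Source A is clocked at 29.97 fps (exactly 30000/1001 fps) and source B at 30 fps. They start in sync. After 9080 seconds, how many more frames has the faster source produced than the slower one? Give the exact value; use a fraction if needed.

A emits 30000/1001 × 9080 = 272400000/1001 frames; B emits 30 × 9080 = 272400.
Difference = 272400/1001 frames (≈ 272.1279); B is ahead of A.

272400/1001 frames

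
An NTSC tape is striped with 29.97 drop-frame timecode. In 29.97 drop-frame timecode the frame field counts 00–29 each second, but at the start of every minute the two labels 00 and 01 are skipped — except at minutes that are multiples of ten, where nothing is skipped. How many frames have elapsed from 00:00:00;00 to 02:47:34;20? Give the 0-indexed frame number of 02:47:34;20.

301338

Complete 10-minute blocks: 16, each 17982 frames → 287712.
Remaining 7 whole minutes in the current block: 1800 + 6 × 1798 = 12588 frames.
Within the current minute: 34 × 30 + 20 − 2 = 1038 (labels ;00/;01 skipped at this minute). Total = 287712 + 12588 + 1038 = 301338.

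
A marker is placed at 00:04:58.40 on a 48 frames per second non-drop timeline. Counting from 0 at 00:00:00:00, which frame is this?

Total seconds to the label: (0 × 3600 + 4 × 60 + 58) = 298.
Frame index = 298 × 48 + 40 = 14344.

14344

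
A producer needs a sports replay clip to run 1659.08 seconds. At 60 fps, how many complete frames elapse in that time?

99544 frames

Frames = 1659.08 × 60 = 497724/5 ≈ 99544.8000.
Complete frames: 99544.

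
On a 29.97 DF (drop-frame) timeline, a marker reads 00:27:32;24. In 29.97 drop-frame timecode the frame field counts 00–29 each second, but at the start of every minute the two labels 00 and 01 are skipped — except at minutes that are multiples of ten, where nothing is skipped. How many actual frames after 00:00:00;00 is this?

As if non-drop at 30 labels/s: (0 × 3600 + 27 × 60 + 32) × 30 + 24 = 49584.
Minute boundaries passed: 27; those not divisible by 10: 27 − 2 = 25; dropped labels = 2 × 25 = 50.
Actual frame index = 49584 − 50 = 49534.

49534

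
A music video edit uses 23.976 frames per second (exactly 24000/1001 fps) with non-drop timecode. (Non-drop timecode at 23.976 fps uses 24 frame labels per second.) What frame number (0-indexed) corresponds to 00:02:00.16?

Total seconds to the label: (0 × 3600 + 2 × 60 + 0) = 120.
Frame index = 120 × 24 + 16 = 2896.

2896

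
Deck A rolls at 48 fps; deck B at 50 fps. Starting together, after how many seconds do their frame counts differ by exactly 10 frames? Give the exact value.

5 seconds

The gap grows by |50 − 48| = 2 frames per second.
Time for a 10-frame gap: 10 ÷ (2) = 5 s.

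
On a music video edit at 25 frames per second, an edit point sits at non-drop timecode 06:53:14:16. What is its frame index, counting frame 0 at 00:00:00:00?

frame 619866

Total seconds to the label: (6 × 3600 + 53 × 60 + 14) = 24794.
Frame index = 24794 × 25 + 16 = 619866.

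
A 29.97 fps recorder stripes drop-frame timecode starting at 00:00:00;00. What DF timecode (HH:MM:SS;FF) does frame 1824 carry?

Ten DF minutes hold 17982 frames, so frame 1824 lies in block 0 (frames 0–17981) with 1824 frames into that block.
The block's first minute is 1800 frames and the rest 1798 each; 1824 frames reaches minute 1, so 0 × 18 + 1 × 2 = 2 labels have been skipped so far.
Adding those back, label number 1824 + 2 = 1826 at 30 labels/s is 60 s + 26 f = 0 h 1 min 0 s frame 26, i.e. 00:01:00;26.

00:01:00;26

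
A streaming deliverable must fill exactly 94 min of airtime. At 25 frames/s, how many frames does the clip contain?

141000 frames

94 min = 5640 s.
Frames = 5640 × 25 = 141000.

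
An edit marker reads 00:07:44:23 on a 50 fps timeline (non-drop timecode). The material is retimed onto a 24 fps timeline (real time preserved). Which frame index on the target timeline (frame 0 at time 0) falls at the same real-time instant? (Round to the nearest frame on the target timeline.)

Source frame index: (0×3600 + 7×60 + 44) × 50 + 23 = 23223.
Real time: 23223 / (50) = 23223/50 s.
Target frame: (23223/50) × (24) = 278676/25 ≈ 11147.040 → 11147.

frame 11147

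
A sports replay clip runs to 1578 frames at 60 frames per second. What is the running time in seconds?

26.3 seconds

Running time = 1578 / (60) = 26.3 s.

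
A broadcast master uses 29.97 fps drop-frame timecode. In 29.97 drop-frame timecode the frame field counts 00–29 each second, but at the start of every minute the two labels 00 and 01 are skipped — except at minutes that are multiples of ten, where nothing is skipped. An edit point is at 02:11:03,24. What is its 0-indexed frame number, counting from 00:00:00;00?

235678

Complete 10-minute blocks: 13, each 17982 frames → 233766.
Remaining 1 whole minute in the current block: 1800 + 0 × 1798 = 1800 frames.
Within the current minute: 3 × 30 + 24 − 2 = 112 (labels ;00/;01 skipped at this minute). Total = 233766 + 1800 + 112 = 235678.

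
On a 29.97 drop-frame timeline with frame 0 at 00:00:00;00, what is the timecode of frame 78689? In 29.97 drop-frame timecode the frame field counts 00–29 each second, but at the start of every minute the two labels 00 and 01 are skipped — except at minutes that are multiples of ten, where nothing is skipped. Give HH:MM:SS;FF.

00:43:45;17

Each 10-minute DF block holds 10 × 60 × 30 − 9 × 2 = 17982 frames. 78689 ÷ 17982 → 4 full blocks, remainder 6761.
Within the partial block the first minute is 1800 frames and each further minute 1798, so 3 further minute boundaries passed. Total skipped labels = 18 × 4 + 2 × 3 = 78.
Non-drop label index = 78689 + 78 = 78767; at 30 labels/s that is 00:43:45:17, i.e. DF 00:43:45;17.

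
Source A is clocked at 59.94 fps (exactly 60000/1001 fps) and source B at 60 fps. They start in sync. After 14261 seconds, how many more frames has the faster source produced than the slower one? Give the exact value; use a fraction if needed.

A emits 60000/1001 × 14261 = 65820000/77 frames; B emits 60 × 14261 = 855660.
Difference = 65820/77 frames (≈ 854.8052); B is ahead of A.

65820/77 frames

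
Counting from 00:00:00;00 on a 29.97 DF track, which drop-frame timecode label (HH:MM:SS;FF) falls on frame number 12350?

Each 10-minute DF block holds 10 × 60 × 30 − 9 × 2 = 17982 frames. 12350 ÷ 17982 → 0 full blocks, remainder 12350.
Within the partial block the first minute is 1800 frames and each further minute 1798, so 6 further minute boundaries passed. Total skipped labels = 18 × 0 + 2 × 6 = 12.
Non-drop label index = 12350 + 12 = 12362; at 30 labels/s that is 00:06:52:02, i.e. DF 00:06:52;02.

00:06:52;02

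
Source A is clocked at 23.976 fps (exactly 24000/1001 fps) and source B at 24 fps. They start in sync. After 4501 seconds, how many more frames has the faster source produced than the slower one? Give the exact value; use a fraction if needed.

A emits 24000/1001 × 4501 = 15432000/143 frames; B emits 24 × 4501 = 108024.
Difference = 15432/143 frames (≈ 107.9161); B is ahead of A.

15432/143 frames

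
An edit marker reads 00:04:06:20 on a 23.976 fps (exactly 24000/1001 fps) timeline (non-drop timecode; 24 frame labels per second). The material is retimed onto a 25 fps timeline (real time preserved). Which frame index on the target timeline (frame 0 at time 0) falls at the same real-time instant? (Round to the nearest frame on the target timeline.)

frame 6177

Source frame index: (0×3600 + 4×60 + 6) × 24 + 20 = 5924.
Real time: 5924 / (24000/1001) = 1482481/6000 s.
Target frame: (1482481/6000) × (25) = 1482481/240 ≈ 6177.004 → 6177.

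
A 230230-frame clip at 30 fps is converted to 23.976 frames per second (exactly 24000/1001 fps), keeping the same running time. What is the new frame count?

184000 frames

Target frames = source frames × (target rate / source rate) = 230230 × (24000/1001)/(30) = 230230 × 800/1001 = 184000.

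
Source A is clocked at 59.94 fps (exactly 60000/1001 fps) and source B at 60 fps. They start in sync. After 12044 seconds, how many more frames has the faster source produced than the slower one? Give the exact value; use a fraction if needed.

A emits 60000/1001 × 12044 = 722640000/1001 frames; B emits 60 × 12044 = 722640.
Difference = 722640/1001 frames (≈ 721.9181); B is ahead of A.

722640/1001 frames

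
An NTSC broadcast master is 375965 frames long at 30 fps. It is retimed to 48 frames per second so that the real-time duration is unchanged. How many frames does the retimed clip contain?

Target frames = source frames × (target rate / source rate) = 375965 × (48)/(30) = 375965 × 8/5 = 601544.

601544 frames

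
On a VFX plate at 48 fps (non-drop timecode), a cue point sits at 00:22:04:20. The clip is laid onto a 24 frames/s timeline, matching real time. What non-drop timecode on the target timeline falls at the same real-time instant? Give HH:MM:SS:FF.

Source frame index: (0×3600 + 22×60 + 4) × 48 + 20 = 63572.
Real time: 63572 / (48) = 15893/12 s.
Target frame: (15893/12) × (24) = 31786.
At 24 labels/s: frame 31786 → 00:22:04:10.

00:22:04:10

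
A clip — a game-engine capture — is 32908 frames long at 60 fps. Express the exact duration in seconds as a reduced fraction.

Running time = 32908 ÷ (60) = 32908 × 1/60 = 8227/15 s.

8227/15 seconds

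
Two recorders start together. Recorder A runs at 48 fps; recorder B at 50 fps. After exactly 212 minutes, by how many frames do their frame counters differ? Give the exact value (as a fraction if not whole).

212 min = 12720 s.
A emits 48 × 12720 = 610560 frames; B emits 50 × 12720 = 636000.
Difference = 25440 frames; B is ahead of A.

25440 frames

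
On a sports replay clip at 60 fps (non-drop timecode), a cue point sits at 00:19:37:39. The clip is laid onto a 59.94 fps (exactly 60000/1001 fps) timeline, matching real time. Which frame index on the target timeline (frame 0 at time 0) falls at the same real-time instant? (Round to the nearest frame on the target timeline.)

Source frame index: (0×3600 + 19×60 + 37) × 60 + 39 = 70659.
Real time: 70659 / (60) = 23553/20 s.
Target frame: (23553/20) × (60000/1001) = 70659000/1001 ≈ 70588.412 → 70588.

frame 70588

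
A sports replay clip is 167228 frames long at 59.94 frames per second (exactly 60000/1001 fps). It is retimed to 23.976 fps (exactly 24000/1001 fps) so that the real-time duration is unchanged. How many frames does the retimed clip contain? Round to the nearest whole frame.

Frames at target rate = 167228 × (24000/1001) / (60000/1001) = 334456/5 ≈ 66891.200.
Nearest whole frame: 66891.

66891 frames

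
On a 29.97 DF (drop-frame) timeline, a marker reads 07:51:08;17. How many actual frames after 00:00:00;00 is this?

Complete 10-minute blocks: 47, each 17982 frames → 845154.
Remaining 1 whole minute in the current block: 1800 + 0 × 1798 = 1800 frames.
Within the current minute: 8 × 30 + 17 − 2 = 255 (labels ;00/;01 skipped at this minute). Total = 845154 + 1800 + 255 = 847209.

847209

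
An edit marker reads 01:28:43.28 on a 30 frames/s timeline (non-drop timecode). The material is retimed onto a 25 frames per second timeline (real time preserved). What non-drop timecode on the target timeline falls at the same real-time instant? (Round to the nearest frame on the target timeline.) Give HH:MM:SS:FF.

Source frame index: (1×3600 + 28×60 + 43) × 30 + 28 = 159718.
Real time: 159718 / (30) = 79859/15 s.
Target frame: (79859/15) × (25) = 399295/3 ≈ 133098.333 → 133098.
At 25 labels/s: frame 133098 → 01:28:43:23.

01:28:43:23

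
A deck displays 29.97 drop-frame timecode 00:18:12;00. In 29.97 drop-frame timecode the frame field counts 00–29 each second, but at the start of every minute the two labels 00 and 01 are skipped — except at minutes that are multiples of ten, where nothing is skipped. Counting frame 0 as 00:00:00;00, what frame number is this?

32726

As if non-drop at 30 labels/s: (0 × 3600 + 18 × 60 + 12) × 30 + 0 = 32760.
Minute boundaries passed: 18; those not divisible by 10: 18 − 1 = 17; dropped labels = 2 × 17 = 34.
Actual frame index = 32760 − 34 = 32726.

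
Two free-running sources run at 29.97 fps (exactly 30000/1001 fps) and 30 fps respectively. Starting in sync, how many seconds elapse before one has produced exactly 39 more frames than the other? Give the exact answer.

The gap grows by |30 − 30000/1001| = 30/1001 frames per second.
Time for a 39-frame gap: 39 ÷ (30/1001) = 1301.3 s.

1301.3 seconds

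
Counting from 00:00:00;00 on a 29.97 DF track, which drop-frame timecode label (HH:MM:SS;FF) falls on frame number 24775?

Each 10-minute DF block holds 10 × 60 × 30 − 9 × 2 = 17982 frames. 24775 ÷ 17982 → 1 full block, remainder 6793.
Within the partial block the first minute is 1800 frames and each further minute 1798, so 3 further minute boundaries passed. Total skipped labels = 18 × 1 + 2 × 3 = 24.
Non-drop label index = 24775 + 24 = 24799; at 30 labels/s that is 00:13:46:19, i.e. DF 00:13:46;19.

00:13:46;19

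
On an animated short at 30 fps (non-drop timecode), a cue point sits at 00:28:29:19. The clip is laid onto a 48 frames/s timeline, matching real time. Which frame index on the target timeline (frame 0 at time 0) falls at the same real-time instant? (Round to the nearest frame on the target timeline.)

frame 82062

Source frame index: (0×3600 + 28×60 + 29) × 30 + 19 = 51289.
Real time: 51289 / (30) = 51289/30 s.
Target frame: (51289/30) × (48) = 410312/5 ≈ 82062.400 → 82062.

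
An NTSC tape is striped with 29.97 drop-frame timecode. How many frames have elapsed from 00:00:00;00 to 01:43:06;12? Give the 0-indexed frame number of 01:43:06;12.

185406

Complete 10-minute blocks: 10, each 17982 frames → 179820.
Remaining 3 whole minutes in the current block: 1800 + 2 × 1798 = 5396 frames.
Within the current minute: 6 × 30 + 12 − 2 = 190 (labels ;00/;01 skipped at this minute). Total = 179820 + 5396 + 190 = 185406.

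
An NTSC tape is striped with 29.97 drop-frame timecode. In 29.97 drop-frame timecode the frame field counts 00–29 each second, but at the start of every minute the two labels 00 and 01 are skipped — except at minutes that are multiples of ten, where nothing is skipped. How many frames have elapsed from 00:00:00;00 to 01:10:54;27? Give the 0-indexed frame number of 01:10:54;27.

Complete 10-minute blocks: 7, each 17982 frames → 125874.
Remaining 0 whole minutes in the current block: 0 frames.
Within the current minute: 54 × 30 + 27 = 1647. Total = 125874 + 0 + 1647 = 127521.

127521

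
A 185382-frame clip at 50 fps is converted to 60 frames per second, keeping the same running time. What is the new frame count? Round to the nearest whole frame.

Frames at target rate = 185382 × (60) / (50) = 1112292/5 ≈ 222458.400.
Nearest whole frame: 222458.

222458 frames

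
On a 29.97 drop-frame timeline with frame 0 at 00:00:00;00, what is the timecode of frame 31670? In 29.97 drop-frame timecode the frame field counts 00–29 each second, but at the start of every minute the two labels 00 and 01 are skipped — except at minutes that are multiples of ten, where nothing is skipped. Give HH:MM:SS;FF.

Ten DF minutes hold 17982 frames, so frame 31670 lies in block 1 (frames 17982–35963) with 13688 frames into that block.
The block's first minute is 1800 frames and the rest 1798 each; 13688 frames reaches minute 7, so 1 × 18 + 7 × 2 = 32 labels have been skipped so far.
Adding those back, label number 31670 + 32 = 31702 at 30 labels/s is 1056 s + 22 f = 0 h 17 min 36 s frame 22, i.e. 00:17:36;22.

00:17:36;22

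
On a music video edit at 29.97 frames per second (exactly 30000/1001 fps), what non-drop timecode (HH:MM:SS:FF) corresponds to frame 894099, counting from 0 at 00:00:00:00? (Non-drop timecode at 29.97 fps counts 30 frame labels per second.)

894099 ÷ 30 = 29803 full seconds, remainder 9 frames.
29803 s = 8 h 16 min 43 s.
Timecode: 08:16:43:09.

08:16:43:09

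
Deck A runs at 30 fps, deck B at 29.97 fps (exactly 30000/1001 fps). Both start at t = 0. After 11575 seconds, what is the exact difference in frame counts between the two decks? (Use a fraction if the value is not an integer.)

A emits 30 × 11575 = 347250 frames; B emits 30000/1001 × 11575 = 347250000/1001.
Difference = 347250/1001 frames (≈ 346.9031); B is behind A.

347250/1001 frames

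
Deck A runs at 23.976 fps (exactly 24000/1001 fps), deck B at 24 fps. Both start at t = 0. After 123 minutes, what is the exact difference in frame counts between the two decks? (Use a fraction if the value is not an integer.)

177120/1001 frames

123 min = 7380 s.
A emits 24000/1001 × 7380 = 177120000/1001 frames; B emits 24 × 7380 = 177120.
Difference = 177120/1001 frames (≈ 176.9431); B is ahead of A.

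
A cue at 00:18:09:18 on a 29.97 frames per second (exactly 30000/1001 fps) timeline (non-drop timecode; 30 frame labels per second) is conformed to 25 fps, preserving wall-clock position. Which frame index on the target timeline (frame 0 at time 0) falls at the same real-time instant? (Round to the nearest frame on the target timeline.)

Source frame index: (0×3600 + 18×60 + 9) × 30 + 18 = 32688.
Real time: 32688 / (30000/1001) = 681681/625 s.
Target frame: (681681/625) × (25) = 681681/25 ≈ 27267.240 → 27267.

frame 27267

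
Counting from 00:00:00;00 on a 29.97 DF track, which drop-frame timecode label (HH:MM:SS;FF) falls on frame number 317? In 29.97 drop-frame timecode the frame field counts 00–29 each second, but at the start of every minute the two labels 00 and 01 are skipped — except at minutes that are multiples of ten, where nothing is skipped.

00:00:10;17

Ten DF minutes hold 17982 frames, so frame 317 lies in block 0 (frames 0–17981) with 317 frames into that block.
The block's first minute is 1800 frames and the rest 1798 each; 317 frames reaches minute 0, so 0 × 18 + 0 × 2 = 0 labels have been skipped so far.
Adding those back, label number 317 + 0 = 317 at 30 labels/s is 10 s + 17 f = 0 h 0 min 10 s frame 17, i.e. 00:00:10;17.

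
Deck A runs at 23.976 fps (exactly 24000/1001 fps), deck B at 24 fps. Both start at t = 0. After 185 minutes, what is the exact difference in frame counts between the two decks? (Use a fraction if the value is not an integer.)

185 min = 11100 s.
A emits 24000/1001 × 11100 = 266400000/1001 frames; B emits 24 × 11100 = 266400.
Difference = 266400/1001 frames (≈ 266.1339); B is ahead of A.

266400/1001 frames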